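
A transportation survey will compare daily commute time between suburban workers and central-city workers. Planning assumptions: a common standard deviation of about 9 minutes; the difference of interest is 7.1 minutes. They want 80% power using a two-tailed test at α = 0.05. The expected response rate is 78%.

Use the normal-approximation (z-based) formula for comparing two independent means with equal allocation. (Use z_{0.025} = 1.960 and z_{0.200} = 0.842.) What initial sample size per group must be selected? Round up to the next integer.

n = 33 per group

n = (z_{α/2} + z_β)² · (σ₁² + σ₂²) / δ²
  = (1.960 + 0.842)² · (2·9² = 162) / 7.1²
  = 7.8512 · 162 / 50.41
  = 25.23
Adjust for 78% response: 25.23 / 0.78 = 32.35.
Round up → n = 33 per group.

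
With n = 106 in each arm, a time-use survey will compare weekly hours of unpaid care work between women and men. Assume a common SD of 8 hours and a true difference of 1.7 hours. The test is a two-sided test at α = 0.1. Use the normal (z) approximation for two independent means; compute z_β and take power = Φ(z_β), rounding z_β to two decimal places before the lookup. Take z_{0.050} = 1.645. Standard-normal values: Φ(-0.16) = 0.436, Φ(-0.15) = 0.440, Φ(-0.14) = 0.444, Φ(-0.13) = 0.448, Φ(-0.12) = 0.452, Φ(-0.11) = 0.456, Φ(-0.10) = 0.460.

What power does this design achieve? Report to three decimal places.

z_β = δ·√(n/(σ₁²+σ₂²)) − z_{α/2}
    = 1.7 · √(106/128) − 1.645
    = 1.7 · 0.91001 − 1.645
    = 1.5470 − 1.645 = -0.0980 → -0.10
Power = Φ(-0.10) = 0.460.

Power ≈ 0.460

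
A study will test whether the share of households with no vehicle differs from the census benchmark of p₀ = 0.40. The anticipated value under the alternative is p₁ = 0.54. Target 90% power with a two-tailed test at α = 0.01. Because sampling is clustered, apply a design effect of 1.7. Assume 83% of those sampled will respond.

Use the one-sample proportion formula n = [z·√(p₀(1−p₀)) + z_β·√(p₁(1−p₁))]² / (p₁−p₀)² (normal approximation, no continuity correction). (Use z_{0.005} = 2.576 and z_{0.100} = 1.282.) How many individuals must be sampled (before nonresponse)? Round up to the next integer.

n = [z_{α/2}·√(p₀q₀) + z_β·√(p₁q₁)]² / (p₁ − p₀)²
  = [2.576·√(0.40·0.60) + 1.282·√(0.54·0.46)]² / (0.14)²
  = [2.576·0.4899 + 1.282·0.4984]² / 0.0196
  = [1.9009]² / 0.0196
  = 184.36
Design effect: 1.7 × 184.36 = 313.42.
Adjust for 83% response: 313.42 / 0.83 = 377.61.
Round up → n = 378.

n = 378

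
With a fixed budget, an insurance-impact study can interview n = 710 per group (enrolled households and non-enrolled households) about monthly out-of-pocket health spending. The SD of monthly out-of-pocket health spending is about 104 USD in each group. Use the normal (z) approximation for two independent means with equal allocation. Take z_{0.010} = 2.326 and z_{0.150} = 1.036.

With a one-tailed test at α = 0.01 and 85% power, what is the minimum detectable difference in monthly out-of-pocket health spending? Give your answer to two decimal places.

Minimum detectable difference ≈ 18.56 USD

δ = (z_α + z_β) · √((σ₁²+σ₂²)/n)
  = (2.326 + 1.036) · √(21632/710)
  = 3.362 · √30.4676
  = 3.362 · 5.5197
  = 18.5574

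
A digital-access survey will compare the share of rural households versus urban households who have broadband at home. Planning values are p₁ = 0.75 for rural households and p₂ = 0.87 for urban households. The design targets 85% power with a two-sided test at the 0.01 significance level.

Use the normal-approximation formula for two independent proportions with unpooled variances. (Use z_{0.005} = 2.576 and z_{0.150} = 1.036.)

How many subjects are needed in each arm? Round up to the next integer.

n = 273 per group

n = (z_{α/2} + z_β)² · [p₁(1−p₁) + p₂(1−p₂)] / (p₁ − p₂)²
  = (2.576 + 1.036)² · (0.75·0.25 + 0.87·0.13) / (-0.12)²
  = (3.612)² · (0.1875 + 0.1131) / 0.0144
  = 13.0465 · 0.3006 / 0.0144
  = 272.35
Round up → n = 273 per group.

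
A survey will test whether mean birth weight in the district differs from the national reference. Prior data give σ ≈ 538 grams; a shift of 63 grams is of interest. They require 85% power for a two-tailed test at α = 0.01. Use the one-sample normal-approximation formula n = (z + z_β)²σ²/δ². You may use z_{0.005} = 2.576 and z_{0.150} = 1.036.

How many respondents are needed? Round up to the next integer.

n = 952

n = (z_{α/2} + z_β)² · σ² / δ²
  = (2.576 + 1.036)² · 538² / 63²
  = 13.0465 · 289444 / 3969
  = 951.43
Round up → n = 952.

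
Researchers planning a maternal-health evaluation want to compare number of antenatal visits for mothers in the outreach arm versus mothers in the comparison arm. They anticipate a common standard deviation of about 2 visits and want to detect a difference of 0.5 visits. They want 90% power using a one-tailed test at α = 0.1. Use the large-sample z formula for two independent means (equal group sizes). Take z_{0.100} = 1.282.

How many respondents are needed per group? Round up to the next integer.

n = (z_α + z_β)² · (σ₁² + σ₂²) / δ²
  = (1.282 + 1.282)² · (2·2² = 8) / 0.5²
  = 6.5741 · 8 / 0.25
  = 210.37
Round up → n = 211 per group.

n = 211 per group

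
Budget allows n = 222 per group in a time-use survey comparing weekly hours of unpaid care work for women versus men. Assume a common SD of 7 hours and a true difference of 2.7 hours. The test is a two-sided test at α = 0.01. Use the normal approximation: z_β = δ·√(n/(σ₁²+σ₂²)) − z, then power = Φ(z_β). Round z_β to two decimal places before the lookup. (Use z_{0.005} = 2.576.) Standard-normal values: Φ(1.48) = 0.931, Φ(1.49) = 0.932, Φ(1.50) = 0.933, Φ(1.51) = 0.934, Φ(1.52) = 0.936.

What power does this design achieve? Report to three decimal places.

Power ≈ 0.932

z_β = δ·√(n/(σ₁²+σ₂²)) − z_{α/2}
    = 2.7 · √(222/98) − 2.576
    = 2.7 · 1.50509 − 2.576
    = 4.0638 − 2.576 = 1.4878 → 1.49
Power = Φ(1.49) = 0.932.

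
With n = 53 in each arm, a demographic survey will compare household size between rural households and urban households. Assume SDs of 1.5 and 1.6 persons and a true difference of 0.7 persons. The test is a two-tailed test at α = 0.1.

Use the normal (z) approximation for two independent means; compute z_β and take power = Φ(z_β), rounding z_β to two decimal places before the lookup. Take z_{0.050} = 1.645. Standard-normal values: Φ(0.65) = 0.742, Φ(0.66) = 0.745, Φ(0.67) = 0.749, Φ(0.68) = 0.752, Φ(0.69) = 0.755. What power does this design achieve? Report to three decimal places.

Power ≈ 0.752

z_β = δ·√(n/(σ₁²+σ₂²)) − z_{α/2}
    = 0.7 · √(53/4.81) − 1.645
    = 0.7 · 3.31944 − 1.645
    = 2.3236 − 1.645 = 0.6786 → 0.68
Power = Φ(0.68) = 0.752.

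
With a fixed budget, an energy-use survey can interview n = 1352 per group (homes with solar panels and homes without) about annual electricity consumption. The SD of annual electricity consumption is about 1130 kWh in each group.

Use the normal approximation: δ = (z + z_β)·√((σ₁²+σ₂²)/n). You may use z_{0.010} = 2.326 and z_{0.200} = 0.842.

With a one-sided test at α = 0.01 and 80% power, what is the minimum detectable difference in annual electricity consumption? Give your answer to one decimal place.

δ = (z_α + z_β) · √((σ₁²+σ₂²)/n)
  = (2.326 + 0.842) · √(2553800/1352)
  = 3.168 · √1888.9
  = 3.168 · 43.4615
  = 137.6862

Minimum detectable difference ≈ 137.7 kWh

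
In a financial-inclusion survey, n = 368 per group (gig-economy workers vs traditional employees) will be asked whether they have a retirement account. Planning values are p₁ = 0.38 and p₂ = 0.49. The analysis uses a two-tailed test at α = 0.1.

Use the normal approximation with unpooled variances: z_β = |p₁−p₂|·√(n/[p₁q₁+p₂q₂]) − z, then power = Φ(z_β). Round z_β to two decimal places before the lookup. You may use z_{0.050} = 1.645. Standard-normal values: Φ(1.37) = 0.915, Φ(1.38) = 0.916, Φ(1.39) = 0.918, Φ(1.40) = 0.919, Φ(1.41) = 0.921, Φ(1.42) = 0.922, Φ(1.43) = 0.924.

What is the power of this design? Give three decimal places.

z_β = |p₁−p₂|·√(n/[p₁q₁+p₂q₂]) − z_{α/2}
    = 0.11 · √(368/0.4855) − 1.645
    = 0.11 · 27.5315 − 1.645
    = 3.0285 − 1.645 = 1.3835 → 1.38
Power = Φ(1.38) = 0.916.

Power ≈ 0.916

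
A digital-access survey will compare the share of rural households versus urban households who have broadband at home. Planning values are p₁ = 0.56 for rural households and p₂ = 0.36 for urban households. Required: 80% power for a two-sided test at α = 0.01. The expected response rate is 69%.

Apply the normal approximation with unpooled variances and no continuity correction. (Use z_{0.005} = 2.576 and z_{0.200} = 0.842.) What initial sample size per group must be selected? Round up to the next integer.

n = (z_{α/2} + z_β)² · [p₁(1−p₁) + p₂(1−p₂)] / (p₁ − p₂)²
  = (2.576 + 0.842)² · (0.56·0.44 + 0.36·0.64) / (0.20)²
  = (3.418)² · (0.2464 + 0.2304) / 0.0400
  = 11.6827 · 0.4768 / 0.0400
  = 139.26
Adjust for 69% response: 139.26 / 0.69 = 201.82.
Round up → n = 202 per group.

n = 202 per group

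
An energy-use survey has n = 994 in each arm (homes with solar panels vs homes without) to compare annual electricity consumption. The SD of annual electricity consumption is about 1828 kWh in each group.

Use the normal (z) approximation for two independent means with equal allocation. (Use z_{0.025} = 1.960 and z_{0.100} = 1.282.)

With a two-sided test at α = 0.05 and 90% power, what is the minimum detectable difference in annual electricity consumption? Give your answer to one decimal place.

δ = (z_{α/2} + z_β) · √((σ₁²+σ₂²)/n)
  = (1.960 + 1.282) · √(6683168/994)
  = 3.242 · √6723.5
  = 3.242 · 81.9970
  = 265.8343

Minimum detectable difference ≈ 265.8 kWh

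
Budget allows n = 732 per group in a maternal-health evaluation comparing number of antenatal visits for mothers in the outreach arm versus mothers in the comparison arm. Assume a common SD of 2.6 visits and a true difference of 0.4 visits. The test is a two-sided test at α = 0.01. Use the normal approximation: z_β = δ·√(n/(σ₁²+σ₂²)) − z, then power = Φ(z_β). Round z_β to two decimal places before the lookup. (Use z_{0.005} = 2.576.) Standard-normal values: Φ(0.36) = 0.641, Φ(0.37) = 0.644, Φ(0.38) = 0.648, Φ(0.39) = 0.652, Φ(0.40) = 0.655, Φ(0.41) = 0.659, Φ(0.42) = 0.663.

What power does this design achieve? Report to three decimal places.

z_β = δ·√(n/(σ₁²+σ₂²)) − z_{α/2}
    = 0.4 · √(732/13.52) − 2.576
    = 0.4 · 7.35813 − 2.576
    = 2.9433 − 2.576 = 0.3673 → 0.37
Power = Φ(0.37) = 0.644.

Power ≈ 0.644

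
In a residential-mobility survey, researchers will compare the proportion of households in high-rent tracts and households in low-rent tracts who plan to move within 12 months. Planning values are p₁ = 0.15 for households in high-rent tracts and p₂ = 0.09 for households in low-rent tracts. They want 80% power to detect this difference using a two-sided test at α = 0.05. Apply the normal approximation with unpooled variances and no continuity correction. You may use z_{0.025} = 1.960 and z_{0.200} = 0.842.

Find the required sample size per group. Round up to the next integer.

n = (z_{α/2} + z_β)² · [p₁(1−p₁) + p₂(1−p₂)] / (p₁ − p₂)²
  = (1.960 + 0.842)² · (0.15·0.85 + 0.09·0.91) / (0.06)²
  = (2.802)² · (0.1275 + 0.0819) / 0.0036
  = 7.8512 · 0.2094 / 0.0036
  = 456.68
Round up → n = 457 per group.

n = 457 per group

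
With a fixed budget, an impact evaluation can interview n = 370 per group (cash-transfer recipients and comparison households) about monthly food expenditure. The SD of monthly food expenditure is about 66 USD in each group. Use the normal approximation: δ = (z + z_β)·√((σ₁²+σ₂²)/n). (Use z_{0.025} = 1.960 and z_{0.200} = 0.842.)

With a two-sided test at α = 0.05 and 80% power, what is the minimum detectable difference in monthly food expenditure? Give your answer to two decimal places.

Minimum detectable difference ≈ 13.60 USD

δ = (z_{α/2} + z_β) · √((σ₁²+σ₂²)/n)
  = (1.960 + 0.842) · √(8712/370)
  = 2.802 · √23.5459
  = 2.802 · 4.8524
  = 13.5965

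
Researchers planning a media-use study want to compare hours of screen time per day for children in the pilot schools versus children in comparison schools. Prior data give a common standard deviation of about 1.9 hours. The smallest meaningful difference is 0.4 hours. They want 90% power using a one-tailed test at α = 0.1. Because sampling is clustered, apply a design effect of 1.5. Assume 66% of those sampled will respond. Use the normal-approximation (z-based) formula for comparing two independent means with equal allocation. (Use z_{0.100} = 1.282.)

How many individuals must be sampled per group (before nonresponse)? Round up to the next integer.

n = 675 per group

n = (z_α + z_β)² · (σ₁² + σ₂²) / δ²
  = (1.282 + 1.282)² · (2·1.9² = 7.22) / 0.4²
  = 6.5741 · 7.22 / 0.16
  = 296.66
Design effect: 1.5 × 296.66 = 444.98.
Adjust for 66% response: 444.98 / 0.66 = 674.22.
Round up → n = 675 per group.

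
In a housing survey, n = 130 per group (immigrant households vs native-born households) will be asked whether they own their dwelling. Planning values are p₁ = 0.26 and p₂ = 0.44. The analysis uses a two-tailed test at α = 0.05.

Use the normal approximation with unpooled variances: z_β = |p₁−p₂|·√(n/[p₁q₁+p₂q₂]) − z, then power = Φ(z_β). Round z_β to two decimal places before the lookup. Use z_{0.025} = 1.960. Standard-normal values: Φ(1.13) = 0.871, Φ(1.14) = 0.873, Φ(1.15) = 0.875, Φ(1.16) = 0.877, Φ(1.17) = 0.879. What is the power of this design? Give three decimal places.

z_β = |p₁−p₂|·√(n/[p₁q₁+p₂q₂]) − z_{α/2}
    = 0.18 · √(130/0.4388) − 1.960
    = 0.18 · 17.2123 − 1.960
    = 3.0982 − 1.960 = 1.1382 → 1.14
Power = Φ(1.14) = 0.873.

Power ≈ 0.873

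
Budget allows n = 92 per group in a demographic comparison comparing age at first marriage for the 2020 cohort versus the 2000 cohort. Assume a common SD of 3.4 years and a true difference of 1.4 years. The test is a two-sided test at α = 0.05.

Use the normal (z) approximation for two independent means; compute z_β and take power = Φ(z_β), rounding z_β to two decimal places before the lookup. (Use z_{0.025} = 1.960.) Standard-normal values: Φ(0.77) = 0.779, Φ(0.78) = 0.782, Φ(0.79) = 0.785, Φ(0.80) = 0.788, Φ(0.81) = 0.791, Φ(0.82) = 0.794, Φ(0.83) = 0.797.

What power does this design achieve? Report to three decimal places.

z_β = δ·√(n/(σ₁²+σ₂²)) − z_{α/2}
    = 1.4 · √(92/23.12) − 1.960
    = 1.4 · 1.99480 − 1.960
    = 2.7927 − 1.960 = 0.8327 → 0.83
Power = Φ(0.83) = 0.797.

Power ≈ 0.797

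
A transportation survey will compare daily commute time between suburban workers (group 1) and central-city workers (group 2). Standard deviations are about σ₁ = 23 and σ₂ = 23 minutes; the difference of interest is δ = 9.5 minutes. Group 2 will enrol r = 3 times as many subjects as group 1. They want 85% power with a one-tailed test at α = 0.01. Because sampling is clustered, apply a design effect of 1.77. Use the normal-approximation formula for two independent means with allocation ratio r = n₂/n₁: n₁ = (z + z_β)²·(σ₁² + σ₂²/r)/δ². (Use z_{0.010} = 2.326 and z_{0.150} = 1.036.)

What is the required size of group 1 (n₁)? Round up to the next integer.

n₁ = (z_α + z_β)² · (σ₁² + σ₂²/r) / δ²
   = (2.326 + 1.036)² · (23² + 23²/3) / 9.5²
   = 11.3030 · (529 + 176.3333) / 90.25
   = 11.3030 · 705.3333 / 90.25
   = 88.34
Design effect: 1.77 × 88.34 = 156.36.
Round up → n₁ = 157; n₂ = r·n₁ = 3 × 157 = 471.

n₁ = 157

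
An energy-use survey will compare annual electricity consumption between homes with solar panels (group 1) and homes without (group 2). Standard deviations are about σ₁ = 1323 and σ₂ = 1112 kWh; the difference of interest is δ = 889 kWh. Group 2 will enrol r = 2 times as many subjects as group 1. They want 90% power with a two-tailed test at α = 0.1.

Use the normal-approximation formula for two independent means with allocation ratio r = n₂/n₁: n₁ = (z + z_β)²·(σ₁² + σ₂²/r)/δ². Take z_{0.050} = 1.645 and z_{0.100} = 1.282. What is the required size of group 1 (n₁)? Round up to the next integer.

n₁ = 26

n₁ = (z_{α/2} + z_β)² · (σ₁² + σ₂²/r) / δ²
   = (1.645 + 1.282)² · (1323² + 1112²/2) / 889²
   = 8.5673 · (1750329 + 618272) / 790321
   = 8.5673 · 2368601 / 790321
   = 25.68
Round up → n₁ = 26; n₂ = r·n₁ = 2 × 26 = 52.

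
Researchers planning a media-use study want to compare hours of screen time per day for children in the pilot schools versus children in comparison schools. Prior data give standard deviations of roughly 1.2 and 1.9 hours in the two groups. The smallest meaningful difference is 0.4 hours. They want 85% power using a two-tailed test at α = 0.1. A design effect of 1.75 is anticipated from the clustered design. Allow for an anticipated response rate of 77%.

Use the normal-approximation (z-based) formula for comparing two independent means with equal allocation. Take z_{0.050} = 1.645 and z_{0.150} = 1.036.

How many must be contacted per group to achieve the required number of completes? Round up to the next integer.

n = (z_{α/2} + z_β)² · (σ₁² + σ₂²) / δ²
  = (1.645 + 1.036)² · (1.2² + 1.9² = 5.05) / 0.4²
  = 7.1878 · 5.05 / 0.16
  = 226.86
Design effect: 1.75 × 226.86 = 397.01.
Adjust for 77% response: 397.01 / 0.77 = 515.60.
Round up → n = 516 per group.

n = 516 per group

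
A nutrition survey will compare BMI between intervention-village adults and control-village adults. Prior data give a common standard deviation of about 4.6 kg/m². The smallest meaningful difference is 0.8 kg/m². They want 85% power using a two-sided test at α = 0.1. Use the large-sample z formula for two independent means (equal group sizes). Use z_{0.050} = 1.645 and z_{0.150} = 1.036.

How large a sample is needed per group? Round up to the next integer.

n = (z_{α/2} + z_β)² · (σ₁² + σ₂²) / δ²
  = (1.645 + 1.036)² · (2·4.6² = 42.32) / 0.8²
  = 7.1878 · 42.32 / 0.64
  = 475.29
Round up → n = 476 per group.

n = 476 per group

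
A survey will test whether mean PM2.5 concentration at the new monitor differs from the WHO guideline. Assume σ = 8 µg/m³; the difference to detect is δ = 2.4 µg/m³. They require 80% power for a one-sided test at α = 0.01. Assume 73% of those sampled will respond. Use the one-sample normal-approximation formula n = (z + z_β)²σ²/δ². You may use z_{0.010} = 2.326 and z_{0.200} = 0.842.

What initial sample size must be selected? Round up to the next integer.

n = (z_α + z_β)² · σ² / δ²
  = (2.326 + 0.842)² · 8² / 2.4²
  = 10.0362 · 64 / 5.76
  = 111.51
Adjust for 73% response: 111.51 / 0.73 = 152.76.
Round up → n = 153.

n = 153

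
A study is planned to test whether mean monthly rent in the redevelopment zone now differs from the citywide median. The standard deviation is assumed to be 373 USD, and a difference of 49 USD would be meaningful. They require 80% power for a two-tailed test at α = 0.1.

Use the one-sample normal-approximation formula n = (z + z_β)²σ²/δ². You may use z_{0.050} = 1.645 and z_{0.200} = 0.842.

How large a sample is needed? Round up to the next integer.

n = 359

n = (z_{α/2} + z_β)² · σ² / δ²
  = (1.645 + 0.842)² · 373² / 49²
  = 6.1852 · 139129 / 2401
  = 358.41
Round up → n = 359.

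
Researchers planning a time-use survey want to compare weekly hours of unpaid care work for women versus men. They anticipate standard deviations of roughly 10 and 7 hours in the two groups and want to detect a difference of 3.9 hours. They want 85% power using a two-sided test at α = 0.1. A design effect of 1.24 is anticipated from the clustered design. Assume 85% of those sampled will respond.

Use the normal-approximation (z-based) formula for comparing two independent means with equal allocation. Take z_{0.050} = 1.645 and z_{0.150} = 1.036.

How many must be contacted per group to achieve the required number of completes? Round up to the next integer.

n = (z_{α/2} + z_β)² · (σ₁² + σ₂²) / δ²
  = (1.645 + 1.036)² · (10² + 7² = 149) / 3.9²
  = 7.1878 · 149 / 15.21
  = 70.41
Design effect: 1.24 × 70.41 = 87.31.
Adjust for 85% response: 87.31 / 0.85 = 102.72.
Round up → n = 103 per group.

n = 103 per group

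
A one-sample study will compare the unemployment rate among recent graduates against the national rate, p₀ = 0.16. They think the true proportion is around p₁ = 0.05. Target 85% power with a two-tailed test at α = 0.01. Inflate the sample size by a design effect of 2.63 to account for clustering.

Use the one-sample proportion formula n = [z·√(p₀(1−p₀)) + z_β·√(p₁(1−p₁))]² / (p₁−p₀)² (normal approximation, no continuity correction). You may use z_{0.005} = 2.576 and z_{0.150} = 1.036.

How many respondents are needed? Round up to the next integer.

n = [z_{α/2}·√(p₀q₀) + z_β·√(p₁q₁)]² / (p₁ − p₀)²
  = [2.576·√(0.16·0.84) + 1.036·√(0.05·0.95)]² / (-0.11)²
  = [2.576·0.3666 + 1.036·0.2179]² / 0.0121
  = [1.1702]² / 0.0121
  = 113.16
Design effect: 2.63 × 113.16 = 297.62.
Round up → n = 298.

n = 298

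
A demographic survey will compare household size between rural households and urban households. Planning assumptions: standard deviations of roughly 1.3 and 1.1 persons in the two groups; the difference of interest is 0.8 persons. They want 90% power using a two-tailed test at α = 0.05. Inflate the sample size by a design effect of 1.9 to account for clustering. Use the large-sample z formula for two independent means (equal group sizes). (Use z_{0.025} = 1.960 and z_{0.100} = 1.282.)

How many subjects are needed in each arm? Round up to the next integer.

n = 91 per group

n = (z_{α/2} + z_β)² · (σ₁² + σ₂²) / δ²
  = (1.960 + 1.282)² · (1.3² + 1.1² = 2.9) / 0.8²
  = 10.5106 · 2.9 / 0.64
  = 47.63
Design effect: 1.9 × 47.63 = 90.49.
Round up → n = 91 per group.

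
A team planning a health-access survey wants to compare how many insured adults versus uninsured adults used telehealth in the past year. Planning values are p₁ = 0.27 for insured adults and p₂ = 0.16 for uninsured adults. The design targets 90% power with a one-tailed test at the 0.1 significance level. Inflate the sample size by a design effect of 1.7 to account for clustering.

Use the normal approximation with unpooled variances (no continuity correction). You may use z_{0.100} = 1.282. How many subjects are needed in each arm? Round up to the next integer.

n = (z_α + z_β)² · [p₁(1−p₁) + p₂(1−p₂)] / (p₁ − p₂)²
  = (1.282 + 1.282)² · (0.27·0.73 + 0.16·0.84) / (0.11)²
  = (2.564)² · (0.1971 + 0.1344) / 0.0121
  = 6.5741 · 0.3315 / 0.0121
  = 180.11
Design effect: 1.7 × 180.11 = 306.18.
Round up → n = 307 per group.

n = 307 per group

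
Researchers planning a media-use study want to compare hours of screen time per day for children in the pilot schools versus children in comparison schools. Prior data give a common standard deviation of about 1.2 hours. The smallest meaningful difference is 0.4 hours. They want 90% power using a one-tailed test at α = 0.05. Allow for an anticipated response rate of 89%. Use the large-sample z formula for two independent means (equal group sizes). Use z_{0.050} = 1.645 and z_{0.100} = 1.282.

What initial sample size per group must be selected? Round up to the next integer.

n = (z_α + z_β)² · (σ₁² + σ₂²) / δ²
  = (1.645 + 1.282)² · (2·1.2² = 2.88) / 0.4²
  = 8.5673 · 2.88 / 0.16
  = 154.21
Adjust for 89% response: 154.21 / 0.89 = 173.27.
Round up → n = 174 per group.

n = 174 per group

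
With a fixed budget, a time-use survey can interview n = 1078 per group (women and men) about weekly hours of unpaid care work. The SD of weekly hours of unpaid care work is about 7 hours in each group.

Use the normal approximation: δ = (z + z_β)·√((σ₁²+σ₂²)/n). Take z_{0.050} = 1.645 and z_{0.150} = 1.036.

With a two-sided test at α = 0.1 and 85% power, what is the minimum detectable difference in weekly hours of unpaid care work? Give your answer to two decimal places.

δ = (z_{α/2} + z_β) · √((σ₁²+σ₂²)/n)
  = (1.645 + 1.036) · √(98/1078)
  = 2.681 · √0.09091
  = 2.681 · 0.3015
  = 0.8084

Minimum detectable difference ≈ 0.81 hours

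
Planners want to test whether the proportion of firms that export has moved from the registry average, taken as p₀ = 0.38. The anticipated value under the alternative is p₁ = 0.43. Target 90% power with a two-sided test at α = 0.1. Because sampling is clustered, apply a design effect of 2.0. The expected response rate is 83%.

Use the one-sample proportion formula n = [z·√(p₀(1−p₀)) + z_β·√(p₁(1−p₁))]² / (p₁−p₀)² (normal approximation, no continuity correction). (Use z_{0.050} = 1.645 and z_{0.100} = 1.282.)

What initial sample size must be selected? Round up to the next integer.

n = [z_{α/2}·√(p₀q₀) + z_β·√(p₁q₁)]² / (p₁ − p₀)²
  = [1.645·√(0.38·0.62) + 1.282·√(0.43·0.57)]² / (0.05)²
  = [1.645·0.4854 + 1.282·0.4951]² / 0.0025
  = [1.4331]² / 0.0025
  = 821.57
Design effect: 2.0 × 821.57 = 1643.13.
Adjust for 83% response: 1643.13 / 0.83 = 1979.67.
Round up → n = 1980.

n = 1980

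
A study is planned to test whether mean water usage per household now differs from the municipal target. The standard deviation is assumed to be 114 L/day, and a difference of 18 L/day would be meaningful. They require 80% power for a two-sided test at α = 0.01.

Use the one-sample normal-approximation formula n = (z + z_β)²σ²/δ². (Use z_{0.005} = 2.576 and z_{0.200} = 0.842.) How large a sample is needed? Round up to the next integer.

n = (z_{α/2} + z_β)² · σ² / δ²
  = (2.576 + 0.842)² · 114² / 18²
  = 11.6827 · 12996 / 324
  = 468.61
Round up → n = 469.

n = 469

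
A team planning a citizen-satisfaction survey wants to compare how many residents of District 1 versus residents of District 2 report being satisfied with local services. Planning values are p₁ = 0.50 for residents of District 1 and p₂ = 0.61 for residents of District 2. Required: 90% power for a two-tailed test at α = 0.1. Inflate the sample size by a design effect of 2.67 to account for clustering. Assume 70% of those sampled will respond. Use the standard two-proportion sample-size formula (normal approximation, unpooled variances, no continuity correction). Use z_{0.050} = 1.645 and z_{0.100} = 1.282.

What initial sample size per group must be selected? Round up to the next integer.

n = (z_{α/2} + z_β)² · [p₁(1−p₁) + p₂(1−p₂)] / (p₁ − p₂)²
  = (1.645 + 1.282)² · (0.50·0.50 + 0.61·0.39) / (-0.11)²
  = (2.927)² · (0.2500 + 0.2379) / 0.0121
  = 8.5673 · 0.4879 / 0.0121
  = 345.45
Design effect: 2.67 × 345.45 = 922.36.
Adjust for 70% response: 922.36 / 0.70 = 1317.66.
Round up → n = 1318 per group.

n = 1318 per group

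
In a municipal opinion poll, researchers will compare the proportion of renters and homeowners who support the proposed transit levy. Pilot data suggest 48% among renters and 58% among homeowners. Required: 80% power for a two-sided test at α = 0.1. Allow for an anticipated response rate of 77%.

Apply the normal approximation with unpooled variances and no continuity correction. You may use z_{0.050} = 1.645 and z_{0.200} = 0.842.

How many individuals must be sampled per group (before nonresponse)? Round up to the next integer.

n = (z_{α/2} + z_β)² · [p₁(1−p₁) + p₂(1−p₂)] / (p₁ − p₂)²
  = (1.645 + 0.842)² · (0.48·0.52 + 0.58·0.42) / (-0.10)²
  = (2.487)² · (0.2496 + 0.2436) / 0.0100
  = 6.1852 · 0.4932 / 0.0100
  = 305.05
Adjust for 77% response: 305.05 / 0.77 = 396.17.
Round up → n = 397 per group.

n = 397 per group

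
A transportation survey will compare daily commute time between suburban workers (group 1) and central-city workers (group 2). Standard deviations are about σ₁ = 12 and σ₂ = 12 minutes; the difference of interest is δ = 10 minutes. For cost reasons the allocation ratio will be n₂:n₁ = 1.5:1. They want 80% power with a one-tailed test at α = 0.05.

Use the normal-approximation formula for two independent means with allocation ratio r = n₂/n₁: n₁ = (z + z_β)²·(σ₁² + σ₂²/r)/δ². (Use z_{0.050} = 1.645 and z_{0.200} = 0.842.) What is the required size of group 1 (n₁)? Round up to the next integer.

n₁ = 15

n₁ = (z_α + z_β)² · (σ₁² + σ₂²/r) / δ²
   = (1.645 + 0.842)² · (12² + 12²/1.5) / 10²
   = 6.1852 · (144 + 96) / 100
   = 6.1852 · 240 / 100
   = 14.84
Round up → n₁ = 15; n₂ = r·n₁ = 1.5 × 15 = 23.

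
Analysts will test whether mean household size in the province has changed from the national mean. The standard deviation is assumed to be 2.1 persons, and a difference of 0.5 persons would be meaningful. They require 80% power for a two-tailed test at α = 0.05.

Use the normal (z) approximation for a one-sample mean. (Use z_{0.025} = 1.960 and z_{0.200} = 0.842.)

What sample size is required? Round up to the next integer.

n = 139

n = (z_{α/2} + z_β)² · σ² / δ²
  = (1.960 + 0.842)² · 2.1² / 0.5²
  = 7.8512 · 4.41 / 0.25
  = 138.50
Round up → n = 139.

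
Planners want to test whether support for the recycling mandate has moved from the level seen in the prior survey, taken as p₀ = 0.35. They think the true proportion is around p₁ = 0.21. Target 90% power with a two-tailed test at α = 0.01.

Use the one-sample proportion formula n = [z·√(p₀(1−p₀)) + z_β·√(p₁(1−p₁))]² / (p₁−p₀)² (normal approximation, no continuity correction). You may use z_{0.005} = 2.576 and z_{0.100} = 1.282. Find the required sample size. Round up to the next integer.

n = [z_{α/2}·√(p₀q₀) + z_β·√(p₁q₁)]² / (p₁ − p₀)²
  = [2.576·√(0.35·0.65) + 1.282·√(0.21·0.79)]² / (-0.14)²
  = [2.576·0.4770 + 1.282·0.4073]² / 0.0196
  = [1.7508]² / 0.0196
  = 156.40
Round up → n = 157.

n = 157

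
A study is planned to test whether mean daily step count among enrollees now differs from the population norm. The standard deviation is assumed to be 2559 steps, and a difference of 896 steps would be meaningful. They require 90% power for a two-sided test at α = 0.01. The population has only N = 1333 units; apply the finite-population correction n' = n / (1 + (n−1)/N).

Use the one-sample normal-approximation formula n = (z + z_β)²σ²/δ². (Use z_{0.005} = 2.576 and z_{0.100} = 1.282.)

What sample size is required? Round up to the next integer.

n = 112

n = (z_{α/2} + z_β)² · σ² / δ²
  = (2.576 + 1.282)² · 2559² / 896²
  = 14.8842 · 6548481 / 802816
  = 121.41
Finite-population correction (N = 1333): 121.41 / (1 + (121.41 − 1)/1333) = 111.35.
Round up → n = 112.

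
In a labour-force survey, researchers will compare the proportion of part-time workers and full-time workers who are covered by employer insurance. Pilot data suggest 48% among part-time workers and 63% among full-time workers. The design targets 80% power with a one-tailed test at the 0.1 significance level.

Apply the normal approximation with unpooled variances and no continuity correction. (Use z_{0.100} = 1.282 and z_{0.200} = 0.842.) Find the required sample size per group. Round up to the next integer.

n = (z_α + z_β)² · [p₁(1−p₁) + p₂(1−p₂)] / (p₁ − p₂)²
  = (1.282 + 0.842)² · (0.48·0.52 + 0.63·0.37) / (-0.15)²
  = (2.124)² · (0.2496 + 0.2331) / 0.0225
  = 4.5114 · 0.4827 / 0.0225
  = 96.78
Round up → n = 97 per group.

n = 97 per group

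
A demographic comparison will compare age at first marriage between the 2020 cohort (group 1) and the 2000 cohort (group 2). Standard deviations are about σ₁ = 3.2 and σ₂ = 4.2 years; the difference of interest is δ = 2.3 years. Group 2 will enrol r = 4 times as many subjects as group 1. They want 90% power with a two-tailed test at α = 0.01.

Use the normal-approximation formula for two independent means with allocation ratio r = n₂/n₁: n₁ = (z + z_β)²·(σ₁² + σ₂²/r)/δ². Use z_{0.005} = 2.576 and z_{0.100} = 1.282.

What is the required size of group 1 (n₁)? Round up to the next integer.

n₁ = (z_{α/2} + z_β)² · (σ₁² + σ₂²/r) / δ²
   = (2.576 + 1.282)² · (3.2² + 4.2²/4) / 2.3²
   = 14.8842 · (10.24 + 4.41) / 5.29
   = 14.8842 · 14.65 / 5.29
   = 41.22
Round up → n₁ = 42; n₂ = r·n₁ = 4 × 42 = 168.

n₁ = 42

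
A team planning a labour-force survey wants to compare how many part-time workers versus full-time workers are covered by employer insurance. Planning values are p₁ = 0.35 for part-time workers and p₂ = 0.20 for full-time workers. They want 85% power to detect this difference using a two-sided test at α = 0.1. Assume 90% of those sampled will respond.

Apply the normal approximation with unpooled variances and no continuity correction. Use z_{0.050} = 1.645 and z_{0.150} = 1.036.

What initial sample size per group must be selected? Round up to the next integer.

n = (z_{α/2} + z_β)² · [p₁(1−p₁) + p₂(1−p₂)] / (p₁ − p₂)²
  = (1.645 + 1.036)² · (0.35·0.65 + 0.20·0.80) / (0.15)²
  = (2.681)² · (0.2275 + 0.1600) / 0.0225
  = 7.1878 · 0.3875 / 0.0225
  = 123.79
Adjust for 90% response: 123.79 / 0.90 = 137.54.
Round up → n = 138 per group.

n = 138 per group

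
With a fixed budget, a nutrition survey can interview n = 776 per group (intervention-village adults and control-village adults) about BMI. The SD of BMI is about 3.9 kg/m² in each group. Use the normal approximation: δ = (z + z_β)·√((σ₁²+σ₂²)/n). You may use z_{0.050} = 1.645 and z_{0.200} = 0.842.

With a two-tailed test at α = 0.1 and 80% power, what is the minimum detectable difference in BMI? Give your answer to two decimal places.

δ = (z_{α/2} + z_β) · √((σ₁²+σ₂²)/n)
  = (1.645 + 0.842) · √(30.42/776)
  = 2.487 · √0.0392
  = 2.487 · 0.1980
  = 0.4924

Minimum detectable difference ≈ 0.49 kg/m²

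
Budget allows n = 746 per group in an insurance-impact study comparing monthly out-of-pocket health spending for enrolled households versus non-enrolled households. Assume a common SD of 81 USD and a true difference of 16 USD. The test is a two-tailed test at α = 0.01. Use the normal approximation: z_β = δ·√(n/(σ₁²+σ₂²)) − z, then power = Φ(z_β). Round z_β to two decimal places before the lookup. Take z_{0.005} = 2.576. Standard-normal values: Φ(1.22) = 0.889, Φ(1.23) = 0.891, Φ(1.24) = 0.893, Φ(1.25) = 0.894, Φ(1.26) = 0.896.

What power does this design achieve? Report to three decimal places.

z_β = δ·√(n/(σ₁²+σ₂²)) − z_{α/2}
    = 16 · √(746/13122) − 2.576
    = 16 · 0.23843 − 2.576
    = 3.8150 − 2.576 = 1.2390 → 1.24
Power = Φ(1.24) = 0.893.

Power ≈ 0.893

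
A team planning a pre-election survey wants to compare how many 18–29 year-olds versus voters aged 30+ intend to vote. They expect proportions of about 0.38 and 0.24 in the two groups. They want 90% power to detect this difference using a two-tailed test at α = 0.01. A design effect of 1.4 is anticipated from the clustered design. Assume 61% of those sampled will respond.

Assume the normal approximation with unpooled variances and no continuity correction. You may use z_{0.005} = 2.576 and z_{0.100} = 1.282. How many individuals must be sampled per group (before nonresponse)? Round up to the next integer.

n = 729 per group

n = (z_{α/2} + z_β)² · [p₁(1−p₁) + p₂(1−p₂)] / (p₁ − p₂)²
  = (2.576 + 1.282)² · (0.38·0.62 + 0.24·0.76) / (0.14)²
  = (3.858)² · (0.2356 + 0.1824) / 0.0196
  = 14.8842 · 0.4180 / 0.0196
  = 317.43
Design effect: 1.4 × 317.43 = 444.40.
Adjust for 61% response: 444.40 / 0.61 = 728.52.
Round up → n = 729 per group.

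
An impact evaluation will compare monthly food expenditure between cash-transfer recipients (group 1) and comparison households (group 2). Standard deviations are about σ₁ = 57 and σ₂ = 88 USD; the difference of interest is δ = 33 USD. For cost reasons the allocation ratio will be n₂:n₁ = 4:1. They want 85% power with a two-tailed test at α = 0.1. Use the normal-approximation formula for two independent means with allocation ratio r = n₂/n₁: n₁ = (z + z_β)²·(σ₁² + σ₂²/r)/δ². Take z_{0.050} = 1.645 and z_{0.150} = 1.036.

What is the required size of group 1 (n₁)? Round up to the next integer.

n₁ = 35

n₁ = (z_{α/2} + z_β)² · (σ₁² + σ₂²/r) / δ²
   = (1.645 + 1.036)² · (57² + 88²/4) / 33²
   = 7.1878 · (3249 + 1936) / 1089
   = 7.1878 · 5185 / 1089
   = 34.22
Round up → n₁ = 35; n₂ = r·n₁ = 4 × 35 = 140.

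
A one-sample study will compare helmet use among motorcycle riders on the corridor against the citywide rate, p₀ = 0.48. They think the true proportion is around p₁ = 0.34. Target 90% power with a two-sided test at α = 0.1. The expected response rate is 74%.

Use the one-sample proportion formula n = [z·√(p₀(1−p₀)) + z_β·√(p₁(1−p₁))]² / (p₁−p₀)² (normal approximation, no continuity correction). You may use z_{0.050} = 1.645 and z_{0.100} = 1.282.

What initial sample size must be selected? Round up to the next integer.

n = [z_{α/2}·√(p₀q₀) + z_β·√(p₁q₁)]² / (p₁ − p₀)²
  = [1.645·√(0.48·0.52) + 1.282·√(0.34·0.66)]² / (-0.14)²
  = [1.645·0.4996 + 1.282·0.4737]² / 0.0196
  = [1.4291]² / 0.0196
  = 104.21
Adjust for 74% response: 104.21 / 0.74 = 140.82.
Round up → n = 141.

n = 141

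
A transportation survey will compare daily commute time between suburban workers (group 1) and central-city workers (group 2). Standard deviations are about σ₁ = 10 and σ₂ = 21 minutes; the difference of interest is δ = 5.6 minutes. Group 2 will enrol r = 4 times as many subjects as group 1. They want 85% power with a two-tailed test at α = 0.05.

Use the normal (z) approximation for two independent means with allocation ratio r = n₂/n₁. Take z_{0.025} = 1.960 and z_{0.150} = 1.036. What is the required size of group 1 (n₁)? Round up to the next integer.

n₁ = (z_{α/2} + z_β)² · (σ₁² + σ₂²/r) / δ²
   = (1.960 + 1.036)² · (10² + 21²/4) / 5.6²
   = 8.9760 · (100 + 110.25) / 31.36
   = 8.9760 · 210.25 / 31.36
   = 60.18
Round up → n₁ = 61; n₂ = r·n₁ = 4 × 61 = 244.

n₁ = 61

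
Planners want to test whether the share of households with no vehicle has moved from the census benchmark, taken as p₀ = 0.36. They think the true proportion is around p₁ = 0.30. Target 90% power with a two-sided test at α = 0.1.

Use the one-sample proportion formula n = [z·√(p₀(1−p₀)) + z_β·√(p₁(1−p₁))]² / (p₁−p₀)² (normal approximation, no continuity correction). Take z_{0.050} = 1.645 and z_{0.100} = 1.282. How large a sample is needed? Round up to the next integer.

n = 527

n = [z_{α/2}·√(p₀q₀) + z_β·√(p₁q₁)]² / (p₁ − p₀)²
  = [1.645·√(0.36·0.64) + 1.282·√(0.30·0.70)]² / (-0.06)²
  = [1.645·0.4800 + 1.282·0.4583]² / 0.0036
  = [1.3771]² / 0.0036
  = 526.77
Round up → n = 527.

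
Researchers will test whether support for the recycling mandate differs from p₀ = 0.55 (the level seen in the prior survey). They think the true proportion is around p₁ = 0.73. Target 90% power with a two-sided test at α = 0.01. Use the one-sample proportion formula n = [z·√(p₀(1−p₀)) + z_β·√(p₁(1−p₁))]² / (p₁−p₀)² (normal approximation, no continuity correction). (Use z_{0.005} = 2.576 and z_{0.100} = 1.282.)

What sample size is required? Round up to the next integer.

n = 106

n = [z_{α/2}·√(p₀q₀) + z_β·√(p₁q₁)]² / (p₁ − p₀)²
  = [2.576·√(0.55·0.45) + 1.282·√(0.73·0.27)]² / (0.18)²
  = [2.576·0.4975 + 1.282·0.4440]² / 0.0324
  = [1.8507]² / 0.0324
  = 105.71
Round up → n = 106.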